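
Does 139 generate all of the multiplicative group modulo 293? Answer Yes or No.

φ(293) = 293 − 1 = 292 = 2^2 · 73.
Test 139^(292/q) mod 293 for each prime factor q of 292:
139^146 ≡ 292 (mod 293)  [q = 2: ≢ 1 ✓]
139^4 ≡ 289 (mod 293)  [q = 73: ≢ 1 ✓]
Every test exponent gives a nontrivial residue, hence 139 generates the full group.

Yes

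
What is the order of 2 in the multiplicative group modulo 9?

6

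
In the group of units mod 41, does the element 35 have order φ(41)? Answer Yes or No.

Yes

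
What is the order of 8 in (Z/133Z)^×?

6

By Lagrange's theorem, ord_133(8) divides φ(133) = φ(7·19) = (7−1)·(19−1) = 6·18 = 108 = 2^2 · 3^3.
Divisors of 108: 1, 2, 3, 4, 6, 9, 12, 18, 27, 36, 54, 108.
Evaluate successive powers at the divisors of 108:
8^1 ≡ 8 (mod 133)
8^2 ≡ 64 (mod 133)
8^3 ≡ 113 (mod 133)
8^4 ≡ 106 (mod 133)
8^6 ≡ 1 (mod 133) ✓
Therefore the multiplicative order of 8 modulo 133 is 6.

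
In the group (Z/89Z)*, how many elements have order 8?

φ(89) = 89 − 1 = 88 = 2^3 · 11.
In a cyclic group of order 88, there are φ(d) elements of order d for each divisor d of 88, and zero for non-divisors.
8 = 2^3 divides 88, and φ(8) = 4.

4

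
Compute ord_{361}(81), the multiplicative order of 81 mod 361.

Since 81 ∈ (Z/361Z)^×, its order divides φ(361) = φ(19^2) = 19·(19−1) = 342 = 2 · 3^2 · 19.
Divisors of 342: 1, 2, 3, 6, 9, 18, 19, 38, 57, 114, 171, 342.
Check 81^d mod 361 for each divisor in increasing order:
81^1 ≡ 81 (mod 361)
81^2 ≡ 63 (mod 361)
81^3 ≡ 49 (mod 361)
81^6 ≡ 235 (mod 361)
81^9 ≡ 324 (mod 361)
81^18 ≡ 286 (mod 361)
81^19 ≡ 62 (mod 361)
81^38 ≡ 234 (mod 361)
81^57 ≡ 68 (mod 361)
81^114 ≡ 292 (mod 361)
81^171 ≡ 1 (mod 361) ✓
Hence ord(81) = 171.

171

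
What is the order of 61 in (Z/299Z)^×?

By Lagrange's theorem, ord_299(61) divides φ(299) = φ(13·23) = (13−1)·(23−1) = 12·22 = 264 = 2^3 · 3 · 11.
Divisors of 264: 1, 2, 3, 4, 6, 8, 11, 12, 22, 24, 33, 44, 66, 88, 132, 264.
Check 61^d mod 299 for each divisor in increasing order:
61^1 ≡ 61
61^2 ≡ 133
61^3 ≡ 40
61^4 ≡ 48
61^6 ≡ 105
61^8 ≡ 211
61^11 ≡ 68
61^12 ≡ 261
61^22 ≡ 139
61^24 ≡ 248
61^33 ≡ 183
61^44 ≡ 185
61^66 ≡ 1
Therefore the multiplicative order of 61 modulo 299 is 66.

66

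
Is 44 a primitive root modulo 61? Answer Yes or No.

Yes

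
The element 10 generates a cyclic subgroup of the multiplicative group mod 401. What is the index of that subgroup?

2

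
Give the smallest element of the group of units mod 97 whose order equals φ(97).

φ(97) = 97 − 1 = 96 = 2^5 · 3.
Test candidates g = 2, 3, … against the prime factors q ∈ {2, 3} of φ(97): g is a generator iff g^(96/q) ≢ 1 for every such q.
g = 2: 2^48 ≡ 1 — hits 1, so not a primitive root.
g = 3: 3^48 ≡ 1 — hits 1, so not a primitive root.
g = 4: 4^48 ≡ 1 — hits 1, so not a primitive root.
g = 5: 5^48 ≡ 96; 5^32 ≡ 35 — none is 1, so 5 is a primitive root.
So 5 is the smallest generator of (Z/97Z)^×.

5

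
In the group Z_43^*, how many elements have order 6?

φ(43) = 43 − 1 = 42 = 2 · 3 · 7.
Since (Z/43Z)^× is cyclic of order 42, the number of elements of order d is φ(d) when d | 42 and 0 otherwise.
6 = 2 · 3 divides 42, and φ(6) = 2.

2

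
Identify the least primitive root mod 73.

5

φ(73) = 73 − 1 = 72 = 2^3 · 3^2.
Test candidates g = 2, 3, … against the prime factors q ∈ {2, 3} of φ(73): g is a generator iff g^(72/q) ≢ 1 for every such q.
g = 2: 2^36 ≡ 1 — hits 1, so not a primitive root.
g = 3: 3^36 ≡ 1 — hits 1, so not a primitive root.
g = 4: 4^36 ≡ 1 — hits 1, so not a primitive root.
g = 5: 5^36 ≡ 72; 5^24 ≡ 8 — none is 1, so 5 is a primitive root.
The smallest primitive root modulo 73 is 5.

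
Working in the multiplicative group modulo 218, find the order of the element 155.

6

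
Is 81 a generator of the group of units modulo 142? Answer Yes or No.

No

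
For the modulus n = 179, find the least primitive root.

2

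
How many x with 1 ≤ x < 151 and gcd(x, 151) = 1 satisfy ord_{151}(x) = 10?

φ(151) = 151 − 1 = 150 = 2 · 3 · 5^2.
Since (Z/151Z)^× is cyclic of order 150, the number of elements of order d is φ(d) when d | 150 and 0 otherwise.
10 = 2 · 5 divides 150, and φ(10) = 4.

4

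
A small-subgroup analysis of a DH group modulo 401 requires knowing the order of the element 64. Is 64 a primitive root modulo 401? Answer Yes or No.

No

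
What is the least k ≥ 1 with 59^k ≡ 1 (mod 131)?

65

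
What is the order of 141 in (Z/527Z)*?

Since 141 ∈ (Z/527Z)^×, its order divides φ(527) = φ(17·31) = (17−1)·(31−1) = 16·30 = 480 = 2^5 · 3 · 5.
Divisors of 480: 1, 2, 3, 4, 5, 6, 8, 10, 12, 15, 16, 20, 24, 30, 32, 40, 48, 60, 80, 96, 120, 160, 240, 480.
Check 141^d mod 527 for each divisor in increasing order:
141^1 ≡ 141 (mod 527)
141^2 ≡ 382 (mod 527)
141^3 ≡ 108 (mod 527)
141^4 ≡ 472 (mod 527)
141^5 ≡ 150 (mod 527)
141^6 ≡ 70 (mod 527)
141^8 ≡ 390 (mod 527)
141^10 ≡ 366 (mod 527)
141^12 ≡ 157 (mod 527)
141^15 ≡ 92 (mod 527)
141^16 ≡ 324 (mod 527)
141^20 ≡ 98 (mod 527)
141^24 ≡ 407 (mod 527)
141^30 ≡ 32 (mod 527)
141^32 ≡ 103 (mod 527)
141^40 ≡ 118 (mod 527)
141^48 ≡ 171 (mod 527)
141^60 ≡ 497 (mod 527)
141^80 ≡ 222 (mod 527)
141^96 ≡ 256 (mod 527)
141^120 ≡ 373 (mod 527)
141^160 ≡ 273 (mod 527)
141^240 ≡ 1 (mod 527) ✓
Therefore the multiplicative order of 141 modulo 527 is 240.

240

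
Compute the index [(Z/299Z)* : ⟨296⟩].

ord(296) | φ(299) = φ(13·23) = (13−1)·(23−1) = 12·22 = 264 = 2^3 · 3 · 11.
Divisors of 264: 1, 2, 3, 4, 6, 8, 11, 12, 22, 24, 33, 44, 66, 88, 132, 264.
Evaluate successive powers at the divisors of 264:
296^1 ≡ 296
296^2 ≡ 9
296^3 ≡ 272
296^4 ≡ 81
296^6 ≡ 131
296^8 ≡ 282
296^11 ≡ 160
296^12 ≡ 118
296^22 ≡ 185
296^24 ≡ 170
296^33 ≡ 298
296^44 ≡ 139
296^66 ≡ 1
So ord_299(296) = 66, hence |⟨296⟩| = 66.
The index is φ(299) / ord(296) = 264 / 66 = 4.

4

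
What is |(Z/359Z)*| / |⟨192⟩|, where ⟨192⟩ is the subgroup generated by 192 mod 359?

2

ord(192) | φ(359) = 359 − 1 = 358 = 2 · 179.
Divisors of 358: 1, 2, 179, 358.
Check 192^d mod 359 for each divisor in increasing order:
192^1 ≡ 192 (mod 359)
192^2 ≡ 246 (mod 359)
192^179 ≡ 1 (mod 359) ✓
The order of 192 is 179, so the subgroup it generates has 179 elements.
The index is φ(359) / ord(192) = 358 / 179 = 2.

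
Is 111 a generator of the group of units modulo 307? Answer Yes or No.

Yes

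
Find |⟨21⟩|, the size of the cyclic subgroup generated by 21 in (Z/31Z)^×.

30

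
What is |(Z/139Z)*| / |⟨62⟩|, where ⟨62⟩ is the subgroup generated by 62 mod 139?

Since 62 ∈ (Z/139Z)^×, its order divides φ(139) = 139 − 1 = 138 = 2 · 3 · 23.
Divisors of 138: 1, 2, 3, 6, 23, 46, 69, 138.
Evaluate successive powers at the divisors of 138:
62^1 ≡ 62 (mod 139)
62^2 ≡ 91 (mod 139)
62^3 ≡ 82 (mod 139)
62^6 ≡ 52 (mod 139)
62^23 ≡ 138 (mod 139)
62^46 ≡ 1 (mod 139) ✓
Thus |⟨62⟩| = ord(62) = 46.
The index is φ(139) / ord(62) = 138 / 46 = 3.

3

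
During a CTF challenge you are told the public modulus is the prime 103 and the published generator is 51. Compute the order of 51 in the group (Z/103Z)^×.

By Lagrange's theorem, ord_103(51) divides φ(103) = 103 − 1 = 102 = 2 · 3 · 17.
Divisors of 102: 1, 2, 3, 6, 17, 34, 51, 102.
Check 51^d mod 103 for each divisor in increasing order:
51^1 ≡ 51
51^2 ≡ 26
51^3 ≡ 90
51^6 ≡ 66
51^17 ≡ 57
51^34 ≡ 56
51^51 ≡ 102
51^102 ≡ 1
The smallest such exponent is 102, so the order of 51 is 102.

102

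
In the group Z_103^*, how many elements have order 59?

0

φ(103) = 103 − 1 = 102 = 2 · 3 · 17.
In a cyclic group of order 102, there are φ(d) elements of order d for each divisor d of 102, and zero for non-divisors.
Here 102 is not a multiple of 59, so there are no elements of order 59.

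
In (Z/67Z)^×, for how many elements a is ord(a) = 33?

φ(67) = 67 − 1 = 66 = 2 · 3 · 11.
Since (Z/67Z)^× is cyclic of order 66, the number of elements of order d is φ(d) when d | 66 and 0 otherwise.
33 = 3 · 11 divides 66, and φ(33) = 20.

20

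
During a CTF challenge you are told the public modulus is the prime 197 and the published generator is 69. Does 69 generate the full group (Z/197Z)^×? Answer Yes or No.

φ(197) = 197 − 1 = 196 = 2^2 · 7^2.
69 is a primitive root mod 197 iff 69^(φ(197)/q) ≢ 1 for every prime q | φ(197), i.e. q ∈ {2, 7}.
69^98 ≡ 196 (mod 197)  [q = 2: ≢ 1 ✓]
69^28 ≡ 1 (mod 197)  [q = 7: ≡ 1 ✗]
69^28 ≡ 1 shows ord(69) | 28, strictly less than φ(197); not a primitive root.

No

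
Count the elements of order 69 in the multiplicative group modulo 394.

φ(394) = φ(2)·φ(197) = 1·196 = 196 = 2^2 · 7^2.
(Z/394Z)^× is cyclic (|G| = 196); a cyclic group of order m has exactly φ(d) elements of each order d | m, and none otherwise.
Here 196 is not a multiple of 69, so there are no elements of order 69.

0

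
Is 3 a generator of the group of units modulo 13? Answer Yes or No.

No

φ(13) = 13 − 1 = 12 = 2^2 · 3.
Test 3^(12/q) mod 13 for each prime factor q of 12:
3^6 ≡ 1 (mod 13)  [q = 2: ≡ 1 ✗]
3^4 ≡ 3 (mod 13)  [q = 3: ≢ 1 ✓]
Since 3^6 ≡ 1, the order of 3 divides 6 < 12, so 3 is not a primitive root.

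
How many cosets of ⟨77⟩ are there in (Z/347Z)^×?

1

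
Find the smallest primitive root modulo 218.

11

φ(218) = φ(2)·φ(109) = 1·108 = 108 = 2^2 · 3^3.
g is a primitive root iff g^(108/q) ≢ 1 (mod 218) for each prime q ∈ {2, 3}.
g = 2: gcd(2, 218) = 2 > 1, not a unit — skip.
g = 3: 3^54 ≡ 1 — hits 1, so not a primitive root.
g = 4: gcd(4, 218) = 2 > 1, not a unit — skip.
g = 5: 5^54 ≡ 1 — hits 1, so not a primitive root.
g = 6: gcd(6, 218) = 2 > 1, not a unit — skip.
g = 7: 7^54 ≡ 1 — hits 1, so not a primitive root.
g = 8: gcd(8, 218) = 2 > 1, not a unit — skip.
g = 9: 9^54 ≡ 1 — hits 1, so not a primitive root.
g = 10: gcd(10, 218) = 2 > 1, not a unit — skip.
g = 11: 11^54 ≡ 217; 11^36 ≡ 45 — none is 1, so 11 is a primitive root.
The smallest primitive root modulo 218 is 11.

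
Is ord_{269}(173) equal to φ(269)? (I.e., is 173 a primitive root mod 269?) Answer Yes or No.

No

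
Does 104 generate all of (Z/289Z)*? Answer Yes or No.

φ(289) = φ(17^2) = 17·(17−1) = 272 = 2^4 · 17.
104 is a primitive root mod 289 iff 104^(φ(289)/q) ≢ 1 for every prime q | φ(289), i.e. q ∈ {2, 17}.
104^136 ≡ 1 (mod 289)  [q = 2: ≡ 1 ✗]
104^16 ≡ 171 (mod 289)  [q = 17: ≢ 1 ✓]
Since 104^136 ≡ 1, the order of 104 divides 136 < 272, so 104 is not a primitive root.

No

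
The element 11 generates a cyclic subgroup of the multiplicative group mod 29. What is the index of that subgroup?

Since 11 ∈ (Z/29Z)^×, its order divides φ(29) = 29 − 1 = 28 = 2^2 · 7.
Divisors of 28: 1, 2, 4, 7, 14, 28.
Evaluate successive powers at the divisors of 28:
11^1 ≡ 11 (mod 29)
11^2 ≡ 5 (mod 29)
11^4 ≡ 25 (mod 29)
11^7 ≡ 12 (mod 29)
11^14 ≡ 28 (mod 29)
11^28 ≡ 1 (mod 29) ✓
Thus |⟨11⟩| = ord(11) = 28.
Index = |(Z/29Z)^×| / |⟨11⟩| = 28 / 28 = 1.

1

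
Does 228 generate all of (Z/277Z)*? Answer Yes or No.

φ(277) = 277 − 1 = 276 = 2^2 · 3 · 23.
It suffices to check that the order of 228 is not a proper divisor of 276: compute 228^(276/q) for q ∈ {2, 3, 23}.
228^138 ≡ 1 (mod 277)  [q = 2: ≡ 1 ✗]
228^92 ≡ 160 (mod 277)  [q = 3: ≢ 1 ✓]
228^12 ≡ 19 (mod 277)  [q = 23: ≢ 1 ✓]
Since 228^138 ≡ 1, the order of 228 divides 138 < 276, so 228 is not a primitive root.

No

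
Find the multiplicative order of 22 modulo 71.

70

By Lagrange's theorem, ord_71(22) divides φ(71) = 71 − 1 = 70 = 2 · 5 · 7.
Divisors of 70: 1, 2, 5, 7, 10, 14, 35, 70.
Test each divisor d:
22^1 ≡ 22 (mod 71)
22^2 ≡ 58 (mod 71)
22^5 ≡ 26 (mod 71)
22^7 ≡ 17 (mod 71)
22^10 ≡ 37 (mod 71)
22^14 ≡ 5 (mod 71)
22^35 ≡ 70 (mod 71)
22^70 ≡ 1 (mod 71) ✓
So ord_71(22) = 70.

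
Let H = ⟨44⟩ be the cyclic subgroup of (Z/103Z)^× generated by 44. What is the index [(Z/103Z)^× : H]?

1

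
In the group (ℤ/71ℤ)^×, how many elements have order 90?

φ(71) = 71 − 1 = 70 = 2 · 5 · 7.
(Z/71Z)^× is cyclic (|G| = 70); a cyclic group of order m has exactly φ(d) elements of each order d | m, and none otherwise.
90 does not divide 70, so no element of (Z/71Z)^× has order 90.

0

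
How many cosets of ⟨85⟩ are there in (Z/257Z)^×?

The order of 85 must divide φ(257) = 257 − 1 = 256 = 2^8.
Divisors of 256: 1, 2, 4, 8, 16, 32, 64, 128, 256.
Evaluate successive powers at the divisors of 256:
85^1 ≡ 85
85^2 ≡ 29
85^4 ≡ 70
85^8 ≡ 17
85^16 ≡ 32
85^32 ≡ 253
85^64 ≡ 16
85^128 ≡ 256
85^256 ≡ 1
Thus |⟨85⟩| = ord(85) = 256.
Index = |(Z/257Z)^×| / |⟨85⟩| = 256 / 256 = 1.

1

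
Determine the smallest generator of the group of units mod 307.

5

φ(307) = 307 − 1 = 306 = 2 · 3^2 · 17.
Test candidates g = 2, 3, … against the prime factors q ∈ {2, 3, 17} of φ(307): g is a generator iff g^(306/q) ≢ 1 for every such q.
g = 2: 2^153 ≡ 306; 2^102 ≡ 1 — hits 1, so not a primitive root.
g = 3: 3^153 ≡ 306; 3^102 ≡ 1 — hits 1, so not a primitive root.
g = 4: 4^153 ≡ 1 — hits 1, so not a primitive root.
g = 5: 5^153 ≡ 306; 5^102 ≡ 289; 5^18 ≡ 81 — none is 1, so 5 is a primitive root.
Hence the least primitive root of 307 is 5.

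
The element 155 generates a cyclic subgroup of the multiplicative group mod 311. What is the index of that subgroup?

The order of 155 must divide φ(311) = 311 − 1 = 310 = 2 · 5 · 31.
Divisors of 310: 1, 2, 5, 10, 31, 62, 155, 310.
Evaluate successive powers at the divisors of 310:
155^1 ≡ 155 (mod 311)
155^2 ≡ 78 (mod 311)
155^5 ≡ 68 (mod 311)
155^10 ≡ 270 (mod 311)
155^31 ≡ 95 (mod 311)
155^62 ≡ 6 (mod 311)
155^155 ≡ 310 (mod 311)
155^310 ≡ 1 (mod 311) ✓
The order of 155 is 310, so the subgroup it generates has 310 elements.
[(Z/311Z)^× : ⟨155⟩] = 310/310 = 1.

1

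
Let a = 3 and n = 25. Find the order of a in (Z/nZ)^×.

Since 3 ∈ (Z/25Z)^×, its order divides φ(25) = φ(5^2) = 5·(5−1) = 20 = 2^2 · 5.
Divisors of 20: 1, 2, 4, 5, 10, 20.
Test each divisor d:
3^1 ≡ 3
3^2 ≡ 9
3^4 ≡ 6
3^5 ≡ 18
3^10 ≡ 24
3^20 ≡ 1
Therefore the multiplicative order of 3 modulo 25 is 20.

20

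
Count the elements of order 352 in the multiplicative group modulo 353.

160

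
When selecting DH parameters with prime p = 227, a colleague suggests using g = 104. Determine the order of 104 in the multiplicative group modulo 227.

113

ord(104) | φ(227) = 227 − 1 = 226 = 2 · 113.
Divisors of 226: 1, 2, 113, 226.
Check 104^d mod 227 for each divisor in increasing order:
104^1 ≡ 104 (mod 227)
104^2 ≡ 147 (mod 227)
104^113 ≡ 1 (mod 227) ✓
Therefore the multiplicative order of 104 modulo 227 is 113.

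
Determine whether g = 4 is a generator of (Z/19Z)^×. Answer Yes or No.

φ(19) = 19 − 1 = 18 = 2 · 3^2.
An element g generates (Z/19Z)^× iff g^(18/q) ≢ 1 (mod 19) for each prime q ∈ {2, 3}.
4^9 ≡ 1 (mod 19)  [q = 2: ≡ 1 ✗]
4^6 ≡ 11 (mod 19)  [q = 3: ≢ 1 ✓]
Since 4^9 ≡ 1, the order of 4 divides 9 < 18, so 4 is not a primitive root.

No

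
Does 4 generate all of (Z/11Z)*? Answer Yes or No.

No

φ(11) = 11 − 1 = 10 = 2 · 5.
Test 4^(10/q) mod 11 for each prime factor q of 10:
4^5 ≡ 1 (mod 11)  [q = 2: ≡ 1 ✗]
4^2 ≡ 5 (mod 11)  [q = 5: ≢ 1 ✓]
Since 4^5 ≡ 1, the order of 4 divides 5 < 10, so 4 is not a primitive root.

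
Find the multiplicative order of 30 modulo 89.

By Lagrange's theorem, ord_89(30) divides φ(89) = 89 − 1 = 88 = 2^3 · 11.
Divisors of 88: 1, 2, 4, 8, 11, 22, 44, 88.
Compute 30^d (mod 89) for the divisors d until we hit 1:
30^1 ≡ 30 (mod 89)
30^2 ≡ 10 (mod 89)
30^4 ≡ 11 (mod 89)
30^8 ≡ 32 (mod 89)
30^11 ≡ 77 (mod 89)
30^22 ≡ 55 (mod 89)
30^44 ≡ 88 (mod 89)
30^88 ≡ 1 (mod 89) ✓
The smallest such exponent is 88, so the order of 30 is 88.

88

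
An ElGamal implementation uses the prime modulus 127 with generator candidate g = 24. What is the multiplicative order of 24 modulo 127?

Since 24 ∈ (Z/127Z)^×, its order divides φ(127) = 127 − 1 = 126 = 2 · 3^2 · 7.
Divisors of 126: 1, 2, 3, 6, 7, 9, 14, 18, 21, 42, 63, 126.
Compute 24^d (mod 127) for the divisors d until we hit 1:
24^1 ≡ 24
24^2 ≡ 68
24^3 ≡ 108
24^6 ≡ 107
24^7 ≡ 28
24^9 ≡ 126
24^14 ≡ 22
24^18 ≡ 1
The smallest such exponent is 18, so the order of 24 is 18.

18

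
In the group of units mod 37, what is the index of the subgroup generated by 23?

3

Since 23 ∈ (Z/37Z)^×, its order divides φ(37) = 37 − 1 = 36 = 2^2 · 3^2.
Divisors of 36: 1, 2, 3, 4, 6, 9, 12, 18, 36.
Evaluate successive powers at the divisors of 36:
23^1 ≡ 23
23^2 ≡ 11
23^3 ≡ 31
23^4 ≡ 10
23^6 ≡ 36
23^9 ≡ 6
23^12 ≡ 1
The order of 23 is 12, so the subgroup it generates has 12 elements.
[(Z/37Z)^× : ⟨23⟩] = 36/12 = 3.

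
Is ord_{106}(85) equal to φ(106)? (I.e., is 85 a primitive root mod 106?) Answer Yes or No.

φ(106) = φ(2)·φ(53) = 1·52 = 52 = 2^2 · 13.
Test 85^(52/q) mod 106 for each prime factor q of 52:
85^26 ≡ 105 (mod 106)  [q = 2: ≢ 1 ✓]
85^4 ≡ 77 (mod 106)  [q = 13: ≢ 1 ✓]
None equal 1, so ord_106(85) = 52: 85 is a primitive root.

Yes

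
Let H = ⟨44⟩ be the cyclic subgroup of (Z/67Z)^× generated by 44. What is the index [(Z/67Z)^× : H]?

ord(44) | φ(67) = 67 − 1 = 66 = 2 · 3 · 11.
Divisors of 66: 1, 2, 3, 6, 11, 22, 33, 66.
Test each divisor d:
44^1 ≡ 44 (mod 67)
44^2 ≡ 60 (mod 67)
44^3 ≡ 27 (mod 67)
44^6 ≡ 59 (mod 67)
44^11 ≡ 38 (mod 67)
44^22 ≡ 37 (mod 67)
44^33 ≡ 66 (mod 67)
44^66 ≡ 1 (mod 67) ✓
Thus |⟨44⟩| = ord(44) = 66.
Index = |(Z/67Z)^×| / |⟨44⟩| = 66 / 66 = 1.

1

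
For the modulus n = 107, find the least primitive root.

φ(107) = 107 − 1 = 106 = 2 · 53.
Test candidates g = 2, 3, … against the prime factors q ∈ {2, 53} of φ(107): g is a generator iff g^(106/q) ≢ 1 for every such q.
g = 2: 2^53 ≡ 106; 2^2 ≡ 4 — none is 1, so 2 is a primitive root.
Hence the least primitive root of 107 is 2.

2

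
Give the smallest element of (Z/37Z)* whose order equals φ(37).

φ(37) = 37 − 1 = 36 = 2^2 · 3^2.
Test candidates g = 2, 3, … against the prime factors q ∈ {2, 3} of φ(37): g is a generator iff g^(36/q) ≢ 1 for every such q.
g = 2: 2^18 ≡ 36; 2^12 ≡ 26 — none is 1, so 2 is a primitive root.
Hence the least primitive root of 37 is 2.

2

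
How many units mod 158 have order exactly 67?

φ(158) = φ(2)·φ(79) = 1·78 = 78 = 2 · 3 · 13.
Since (Z/158Z)^× is cyclic of order 78, the number of elements of order d is φ(d) when d | 78 and 0 otherwise.
Here 78 is not a multiple of 67, so there are no elements of order 67.

0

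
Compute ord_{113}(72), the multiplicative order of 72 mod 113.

The order of 72 must divide φ(113) = 113 − 1 = 112 = 2^4 · 7.
Divisors of 112: 1, 2, 4, 7, 8, 14, 16, 28, 56, 112.
Evaluate successive powers at the divisors of 112:
72^1 ≡ 72 (mod 113)
72^2 ≡ 99 (mod 113)
72^4 ≡ 83 (mod 113)
72^7 ≡ 69 (mod 113)
72^8 ≡ 109 (mod 113)
72^14 ≡ 15 (mod 113)
72^16 ≡ 16 (mod 113)
72^28 ≡ 112 (mod 113)
72^56 ≡ 1 (mod 113) ✓
Hence ord(72) = 56.

56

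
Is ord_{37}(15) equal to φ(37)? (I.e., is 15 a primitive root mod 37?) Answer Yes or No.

Yes

φ(37) = 37 − 1 = 36 = 2^2 · 3^2.
15 is a primitive root mod 37 iff 15^(φ(37)/q) ≢ 1 for every prime q | φ(37), i.e. q ∈ {2, 3}.
15^18 ≡ 36 (mod 37)  [q = 2: ≢ 1 ✓]
15^12 ≡ 26 (mod 37)  [q = 3: ≢ 1 ✓]
Every test exponent gives a nontrivial residue, hence 15 generates the full group.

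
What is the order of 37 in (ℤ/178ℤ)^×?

8

ord(37) | φ(178) = φ(2)·φ(89) = 1·88 = 88 = 2^3 · 11.
Divisors of 88: 1, 2, 4, 8, 11, 22, 44, 88.
Check 37^d mod 178 for each divisor in increasing order:
37^1 ≡ 37
37^2 ≡ 123
37^4 ≡ 177
37^8 ≡ 1
The smallest such exponent is 8, so the order of 37 is 8.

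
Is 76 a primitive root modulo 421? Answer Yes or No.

Yes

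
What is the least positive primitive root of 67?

φ(67) = 67 − 1 = 66 = 2 · 3 · 11.
g is a primitive root iff g^(66/q) ≢ 1 (mod 67) for each prime q ∈ {2, 3, 11}.
g = 2: 2^33 ≡ 66; 2^22 ≡ 37; 2^6 ≡ 64 — none is 1, so 2 is a primitive root.
So 2 is the smallest generator of (Z/67Z)^×.

2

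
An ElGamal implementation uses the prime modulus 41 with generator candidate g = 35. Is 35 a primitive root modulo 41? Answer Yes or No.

Yes

φ(41) = 41 − 1 = 40 = 2^3 · 5.
Test 35^(40/q) mod 41 for each prime factor q of 40:
35^20 ≡ 40 (mod 41)  [q = 2: ≢ 1 ✓]
35^8 ≡ 10 (mod 41)  [q = 5: ≢ 1 ✓]
None equal 1, so ord_41(35) = 40: 35 is a primitive root.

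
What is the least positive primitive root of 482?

7

φ(482) = φ(2)·φ(241) = 1·240 = 240 = 2^4 · 3 · 5.
g is a primitive root iff g^(240/q) ≢ 1 (mod 482) for each prime q ∈ {2, 3, 5}.
g = 2: gcd(2, 482) = 2 > 1, not a unit — skip.
g = 3: 3^120 ≡ 1 — hits 1, so not a primitive root.
g = 4: gcd(4, 482) = 2 > 1, not a unit — skip.
g = 5: 5^120 ≡ 1 — hits 1, so not a primitive root.
g = 6: gcd(6, 482) = 2 > 1, not a unit — skip.
g = 7: 7^120 ≡ 481; 7^80 ≡ 15; 7^48 ≡ 91 — none is 1, so 7 is a primitive root.
So 7 is the smallest generator of (Z/482Z)^×.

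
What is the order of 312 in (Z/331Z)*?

330

Since 312 ∈ (Z/331Z)^×, its order divides φ(331) = 331 − 1 = 330 = 2 · 3 · 5 · 11.
Divisors of 330: 1, 2, 3, 5, 6, 10, 11, 15, 22, 30, 33, 55, 66, 110, 165, 330.
Evaluate successive powers at the divisors of 330:
312^1 ≡ 312 (mod 331)
312^2 ≡ 30 (mod 331)
312^3 ≡ 92 (mod 331)
312^5 ≡ 112 (mod 331)
312^6 ≡ 189 (mod 331)
312^10 ≡ 297 (mod 331)
312^11 ≡ 315 (mod 331)
312^15 ≡ 164 (mod 331)
312^22 ≡ 256 (mod 331)
312^30 ≡ 85 (mod 331)
312^33 ≡ 207 (mod 331)
312^55 ≡ 32 (mod 331)
312^66 ≡ 150 (mod 331)
312^110 ≡ 31 (mod 331)
312^165 ≡ 330 (mod 331)
312^330 ≡ 1 (mod 331) ✓
So ord_331(312) = 330.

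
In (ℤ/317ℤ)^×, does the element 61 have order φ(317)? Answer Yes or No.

φ(317) = 317 − 1 = 316 = 2^2 · 79.
Test 61^(316/q) mod 317 for each prime factor q of 316:
61^158 ≡ 1 (mod 317)  [q = 2: ≡ 1 ✗]
61^4 ≡ 232 (mod 317)  [q = 79: ≢ 1 ✓]
The check at q = 2 fails, so 61 generates a proper subgroup.

No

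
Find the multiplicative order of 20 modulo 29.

7

The order of 20 must divide φ(29) = 29 − 1 = 28 = 2^2 · 7.
Divisors of 28: 1, 2, 4, 7, 14, 28.
Check 20^d mod 29 for each divisor in increasing order:
20^1 ≡ 20 (mod 29)
20^2 ≡ 23 (mod 29)
20^4 ≡ 7 (mod 29)
20^7 ≡ 1 (mod 29) ✓
So ord_29(20) = 7.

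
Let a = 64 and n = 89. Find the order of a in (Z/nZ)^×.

11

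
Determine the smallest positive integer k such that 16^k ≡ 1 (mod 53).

ord(16) | φ(53) = 53 − 1 = 52 = 2^2 · 13.
Divisors of 52: 1, 2, 4, 13, 26, 52.
Test each divisor d:
16^1 ≡ 16 (mod 53)
16^2 ≡ 44 (mod 53)
16^4 ≡ 28 (mod 53)
16^13 ≡ 1 (mod 53) ✓
The smallest such exponent is 13, so the order of 16 is 13.

13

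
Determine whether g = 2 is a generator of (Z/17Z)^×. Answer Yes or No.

φ(17) = 17 − 1 = 16 = 2^4.
2 is a primitive root mod 17 iff 2^(φ(17)/q) ≢ 1 for every prime q | φ(17), i.e. q ∈ {2}.
2^8 ≡ 1 (mod 17)  [q = 2: ≡ 1 ✗]
Since 2^8 ≡ 1, the order of 2 divides 8 < 16, so 2 is not a primitive root.

No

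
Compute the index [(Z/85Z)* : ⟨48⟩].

4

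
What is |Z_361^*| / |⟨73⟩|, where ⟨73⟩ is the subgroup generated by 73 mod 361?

2

By Lagrange's theorem, ord_361(73) divides φ(361) = φ(19^2) = 19·(19−1) = 342 = 2 · 3^2 · 19.
Divisors of 342: 1, 2, 3, 6, 9, 18, 19, 38, 57, 114, 171, 342.
Compute 73^d (mod 361) for the divisors d until we hit 1:
73^1 ≡ 73 (mod 361)
73^2 ≡ 275 (mod 361)
73^3 ≡ 220 (mod 361)
73^6 ≡ 26 (mod 361)
73^9 ≡ 305 (mod 361)
73^18 ≡ 248 (mod 361)
73^19 ≡ 54 (mod 361)
73^38 ≡ 28 (mod 361)
73^57 ≡ 68 (mod 361)
73^114 ≡ 292 (mod 361)
73^171 ≡ 1 (mod 361) ✓
The order of 73 is 171, so the subgroup it generates has 171 elements.
[(Z/361Z)^× : ⟨73⟩] = 342/171 = 2.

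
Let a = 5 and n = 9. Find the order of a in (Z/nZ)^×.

6

The order of 5 must divide φ(9) = φ(3^2) = 3·(3−1) = 6 = 2 · 3.
Divisors of 6: 1, 2, 3, 6.
Check 5^d mod 9 for each divisor in increasing order:
5^1 ≡ 5 (mod 9)
5^2 ≡ 7 (mod 9)
5^3 ≡ 8 (mod 9)
5^6 ≡ 1 (mod 9) ✓
Hence ord(5) = 6.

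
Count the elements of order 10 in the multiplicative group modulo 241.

φ(241) = 241 − 1 = 240 = 2^4 · 3 · 5.
Since (Z/241Z)^× is cyclic of order 240, the number of elements of order d is φ(d) when d | 240 and 0 otherwise.
10 = 2 · 5 divides 240, and φ(10) = 4.

4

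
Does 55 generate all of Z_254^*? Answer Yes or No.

φ(254) = φ(2)·φ(127) = 1·126 = 126 = 2 · 3^2 · 7.
It suffices to check that the order of 55 is not a proper divisor of 126: compute 55^(126/q) for q ∈ {2, 3, 7}.
55^63 ≡ 253 (mod 254)  [q = 2: ≢ 1 ✓]
55^42 ≡ 19 (mod 254)  [q = 3: ≢ 1 ✓]
55^18 ≡ 131 (mod 254)  [q = 7: ≢ 1 ✓]
All checks pass, so 55 has order 126 and is a primitive root modulo 254.

Yes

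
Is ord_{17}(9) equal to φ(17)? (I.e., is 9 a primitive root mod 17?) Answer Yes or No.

No

φ(17) = 17 − 1 = 16 = 2^4.
It suffices to check that the order of 9 is not a proper divisor of 16: compute 9^(16/q) for q ∈ {2}.
9^8 ≡ 1 (mod 17)  [q = 2: ≡ 1 ✗]
The check at q = 2 fails, so 9 generates a proper subgroup.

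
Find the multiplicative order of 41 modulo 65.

12

The order of 41 must divide φ(65) = φ(5·13) = (5−1)·(13−1) = 4·12 = 48 = 2^4 · 3.
Divisors of 48: 1, 2, 3, 4, 6, 8, 12, 16, 24, 48.
Evaluate successive powers at the divisors of 48:
41^1 ≡ 41 (mod 65)
41^2 ≡ 56 (mod 65)
41^3 ≡ 21 (mod 65)
41^4 ≡ 16 (mod 65)
41^6 ≡ 51 (mod 65)
41^8 ≡ 61 (mod 65)
41^12 ≡ 1 (mod 65) ✓
The smallest such exponent is 12, so the order of 41 is 12.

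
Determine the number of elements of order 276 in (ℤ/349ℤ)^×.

φ(349) = 349 − 1 = 348 = 2^2 · 3 · 29.
(Z/349Z)^× is cyclic (|G| = 348); a cyclic group of order m has exactly φ(d) elements of each order d | m, and none otherwise.
276 does not divide 348, so no element of (Z/349Z)^× has order 276.

0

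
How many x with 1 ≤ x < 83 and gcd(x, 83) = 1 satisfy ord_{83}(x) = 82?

40

φ(83) = 83 − 1 = 82 = 2 · 41.
(Z/83Z)^× is cyclic (|G| = 82); a cyclic group of order m has exactly φ(d) elements of each order d | m, and none otherwise.
82 = 2 · 41 divides 82, and φ(82) = 40.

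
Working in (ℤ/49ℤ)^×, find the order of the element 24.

42

Since 24 ∈ (Z/49Z)^×, its order divides φ(49) = φ(7^2) = 7·(7−1) = 42 = 2 · 3 · 7.
Divisors of 42: 1, 2, 3, 6, 7, 14, 21, 42.
Evaluate successive powers at the divisors of 42:
24^1 ≡ 24
24^2 ≡ 37
24^3 ≡ 6
24^6 ≡ 36
24^7 ≡ 31
24^14 ≡ 30
24^21 ≡ 48
24^42 ≡ 1
So ord_49(24) = 42.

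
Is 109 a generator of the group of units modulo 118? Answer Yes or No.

Yes

φ(118) = φ(2)·φ(59) = 1·58 = 58 = 2 · 29.
An element g generates (Z/118Z)^× iff g^(58/q) ≢ 1 (mod 118) for each prime q ∈ {2, 29}.
109^29 ≡ 117 (mod 118)  [q = 2: ≢ 1 ✓]
109^2 ≡ 81 (mod 118)  [q = 29: ≢ 1 ✓]
Every test exponent gives a nontrivial residue, hence 109 generates the full group.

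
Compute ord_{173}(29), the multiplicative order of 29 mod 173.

43

ord(29) | φ(173) = 173 − 1 = 172 = 2^2 · 43.
Divisors of 172: 1, 2, 4, 43, 86, 172.
Test each divisor d:
29^1 ≡ 29 (mod 173)
29^2 ≡ 149 (mod 173)
29^4 ≡ 57 (mod 173)
29^43 ≡ 1 (mod 173) ✓
Therefore the multiplicative order of 29 modulo 173 is 43.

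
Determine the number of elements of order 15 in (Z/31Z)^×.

φ(31) = 31 − 1 = 30 = 2 · 3 · 5.
Since (Z/31Z)^× is cyclic of order 30, the number of elements of order d is φ(d) when d | 30 and 0 otherwise.
15 = 3 · 5 divides 30, and φ(15) = 8.

8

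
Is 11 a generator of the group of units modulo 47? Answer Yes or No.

Yes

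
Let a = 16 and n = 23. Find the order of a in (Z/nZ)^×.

11

Since 16 ∈ (Z/23Z)^×, its order divides φ(23) = 23 − 1 = 22 = 2 · 11.
Divisors of 22: 1, 2, 11, 22.
Check 16^d mod 23 for each divisor in increasing order:
16^1 ≡ 16 (mod 23)
16^2 ≡ 3 (mod 23)
16^11 ≡ 1 (mod 23) ✓
Therefore the multiplicative order of 16 modulo 23 is 11.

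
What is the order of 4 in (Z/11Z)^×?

5

ord(4) | φ(11) = 11 − 1 = 10 = 2 · 5.
Divisors of 10: 1, 2, 5, 10.
Compute 4^d (mod 11) for the divisors d until we hit 1:
4^1 ≡ 4 (mod 11)
4^2 ≡ 5 (mod 11)
4^5 ≡ 1 (mod 11) ✓
Hence ord(4) = 5.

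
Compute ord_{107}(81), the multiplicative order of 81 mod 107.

53

Since 81 ∈ (Z/107Z)^×, its order divides φ(107) = 107 − 1 = 106 = 2 · 53.
Divisors of 106: 1, 2, 53, 106.
Evaluate successive powers at the divisors of 106:
81^1 ≡ 81 (mod 107)
81^2 ≡ 34 (mod 107)
81^53 ≡ 1 (mod 107) ✓
So ord_107(81) = 53.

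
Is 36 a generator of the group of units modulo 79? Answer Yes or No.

φ(79) = 79 − 1 = 78 = 2 · 3 · 13.
Test 36^(78/q) mod 79 for each prime factor q of 78:
36^39 ≡ 1 (mod 79)  [q = 2: ≡ 1 ✗]
36^26 ≡ 23 (mod 79)  [q = 3: ≢ 1 ✓]
36^6 ≡ 62 (mod 79)  [q = 13: ≢ 1 ✓]
Since 36^39 ≡ 1, the order of 36 divides 39 < 78, so 36 is not a primitive root.

No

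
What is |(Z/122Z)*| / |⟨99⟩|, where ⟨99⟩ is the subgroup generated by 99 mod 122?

Since 99 ∈ (Z/122Z)^×, its order divides φ(122) = φ(2)·φ(61) = 1·60 = 60 = 2^2 · 3 · 5.
Divisors of 60: 1, 2, 3, 4, 5, 6, 10, 12, 15, 20, 30, 60.
Test each divisor d:
99^1 ≡ 99 (mod 122)
99^2 ≡ 41 (mod 122)
99^3 ≡ 33 (mod 122)
99^4 ≡ 95 (mod 122)
99^5 ≡ 11 (mod 122)
99^6 ≡ 113 (mod 122)
99^10 ≡ 121 (mod 122)
99^12 ≡ 81 (mod 122)
99^15 ≡ 111 (mod 122)
99^20 ≡ 1 (mod 122) ✓
The order of 99 is 20, so the subgroup it generates has 20 elements.
The index is φ(122) / ord(99) = 60 / 20 = 3.

3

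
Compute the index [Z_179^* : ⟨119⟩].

1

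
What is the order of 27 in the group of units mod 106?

52

By Lagrange's theorem, ord_106(27) divides φ(106) = φ(2)·φ(53) = 1·52 = 52 = 2^2 · 13.
Divisors of 52: 1, 2, 4, 13, 26, 52.
Compute 27^d (mod 106) for the divisors d until we hit 1:
27^1 ≡ 27 (mod 106)
27^2 ≡ 93 (mod 106)
27^4 ≡ 63 (mod 106)
27^13 ≡ 23 (mod 106)
27^26 ≡ 105 (mod 106)
27^52 ≡ 1 (mod 106) ✓
Hence ord(27) = 52.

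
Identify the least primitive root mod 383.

5

φ(383) = 383 − 1 = 382 = 2 · 191.
Test candidates g = 2, 3, … against the prime factors q ∈ {2, 191} of φ(383): g is a generator iff g^(382/q) ≢ 1 for every such q.
g = 2: 2^191 ≡ 1 — hits 1, so not a primitive root.
g = 3: 3^191 ≡ 1 — hits 1, so not a primitive root.
g = 4: 4^191 ≡ 1 — hits 1, so not a primitive root.
g = 5: 5^191 ≡ 382; 5^2 ≡ 25 — none is 1, so 5 is a primitive root.
So 5 is the smallest generator of (Z/383Z)^×.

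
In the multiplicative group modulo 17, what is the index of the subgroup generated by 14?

1

By Lagrange's theorem, ord_17(14) divides φ(17) = 17 − 1 = 16 = 2^4.
Divisors of 16: 1, 2, 4, 8, 16.
Test each divisor d:
14^1 ≡ 14
14^2 ≡ 9
14^4 ≡ 13
14^8 ≡ 16
14^16 ≡ 1
So ord_17(14) = 16, hence |⟨14⟩| = 16.
[(Z/17Z)^× : ⟨14⟩] = 16/16 = 1.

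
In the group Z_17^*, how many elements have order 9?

0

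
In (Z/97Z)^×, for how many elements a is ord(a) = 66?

0

φ(97) = 97 − 1 = 96 = 2^5 · 3.
In a cyclic group of order 96, there are φ(d) elements of order d for each divisor d of 96, and zero for non-divisors.
Since 66 ∤ 96, the count is 0.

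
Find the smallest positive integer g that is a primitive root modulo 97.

5

φ(97) = 97 − 1 = 96 = 2^5 · 3.
g is a primitive root iff g^(96/q) ≢ 1 (mod 97) for each prime q ∈ {2, 3}.
g = 2: 2^48 ≡ 1 — hits 1, so not a primitive root.
g = 3: 3^48 ≡ 1 — hits 1, so not a primitive root.
g = 4: 4^48 ≡ 1 — hits 1, so not a primitive root.
g = 5: 5^48 ≡ 96; 5^32 ≡ 35 — none is 1, so 5 is a primitive root.
The smallest primitive root modulo 97 is 5.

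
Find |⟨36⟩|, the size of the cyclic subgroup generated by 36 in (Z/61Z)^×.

By Lagrange's theorem, ord_61(36) divides φ(61) = 61 − 1 = 60 = 2^2 · 3 · 5.
Divisors of 60: 1, 2, 3, 4, 5, 6, 10, 12, 15, 20, 30, 60.
Evaluate successive powers at the divisors of 60:
36^1 ≡ 36
36^2 ≡ 15
36^3 ≡ 52
36^4 ≡ 42
36^5 ≡ 48
36^6 ≡ 20
36^10 ≡ 47
36^12 ≡ 34
36^15 ≡ 60
36^20 ≡ 13
36^30 ≡ 1
Hence ord(36) = 30.

30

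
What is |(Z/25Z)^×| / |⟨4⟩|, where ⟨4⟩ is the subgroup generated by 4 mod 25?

ord(4) | φ(25) = φ(5^2) = 5·(5−1) = 20 = 2^2 · 5.
Divisors of 20: 1, 2, 4, 5, 10, 20.
Compute 4^d (mod 25) for the divisors d until we hit 1:
4^1 ≡ 4
4^2 ≡ 16
4^4 ≡ 6
4^5 ≡ 24
4^10 ≡ 1
The order of 4 is 10, so the subgroup it generates has 10 elements.
Index = |(Z/25Z)^×| / |⟨4⟩| = 20 / 10 = 2.

2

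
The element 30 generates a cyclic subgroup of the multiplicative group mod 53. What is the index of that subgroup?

ord(30) | φ(53) = 53 − 1 = 52 = 2^2 · 13.
Divisors of 52: 1, 2, 4, 13, 26, 52.
Check 30^d mod 53 for each divisor in increasing order:
30^1 ≡ 30 (mod 53)
30^2 ≡ 52 (mod 53)
30^4 ≡ 1 (mod 53) ✓
The order of 30 is 4, so the subgroup it generates has 4 elements.
Index = |(Z/53Z)^×| / |⟨30⟩| = 52 / 4 = 13.

13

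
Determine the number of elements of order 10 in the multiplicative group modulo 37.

0

φ(37) = 37 − 1 = 36 = 2^2 · 3^2.
(Z/37Z)^× is cyclic (|G| = 36); a cyclic group of order m has exactly φ(d) elements of each order d | m, and none otherwise.
10 does not divide 36, so no element of (Z/37Z)^× has order 10.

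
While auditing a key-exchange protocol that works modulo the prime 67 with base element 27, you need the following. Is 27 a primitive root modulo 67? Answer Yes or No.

φ(67) = 67 − 1 = 66 = 2 · 3 · 11.
Test 27^(66/q) mod 67 for each prime factor q of 66:
27^33 ≡ 66 (mod 67)  [q = 2: ≢ 1 ✓]
27^22 ≡ 1 (mod 67)  [q = 3: ≡ 1 ✗]
27^6 ≡ 24 (mod 67)  [q = 11: ≢ 1 ✓]
27^22 ≡ 1 shows ord(27) | 22, strictly less than φ(67); not a primitive root.

No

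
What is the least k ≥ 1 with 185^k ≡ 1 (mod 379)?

9

ord(185) | φ(379) = 379 − 1 = 378 = 2 · 3^3 · 7.
Divisors of 378: 1, 2, 3, 6, 7, 9, 14, 18, 21, 27, 42, 54, 63, 126, 189, 378.
Check 185^d mod 379 for each divisor in increasing order:
185^1 ≡ 185 (mod 379)
185^2 ≡ 115 (mod 379)
185^3 ≡ 51 (mod 379)
185^6 ≡ 327 (mod 379)
185^7 ≡ 234 (mod 379)
185^9 ≡ 1 (mod 379) ✓
Hence ord(185) = 9.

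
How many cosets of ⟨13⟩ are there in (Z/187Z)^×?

ord(13) | φ(187) = φ(11·17) = (11−1)·(17−1) = 10·16 = 160 = 2^5 · 5.
Divisors of 160: 1, 2, 4, 5, 8, 10, 16, 20, 32, 40, 80, 160.
Test each divisor d:
13^1 ≡ 13
13^2 ≡ 169
13^4 ≡ 137
13^5 ≡ 98
13^8 ≡ 69
13^10 ≡ 67
13^16 ≡ 86
13^20 ≡ 1
So ord_187(13) = 20, hence |⟨13⟩| = 20.
The index is φ(187) / ord(13) = 160 / 20 = 8.

8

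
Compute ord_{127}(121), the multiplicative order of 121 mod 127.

By Lagrange's theorem, ord_127(121) divides φ(127) = 127 − 1 = 126 = 2 · 3^2 · 7.
Divisors of 126: 1, 2, 3, 6, 7, 9, 14, 18, 21, 42, 63, 126.
Compute 121^d (mod 127) for the divisors d until we hit 1:
121^1 ≡ 121 (mod 127)
121^2 ≡ 36 (mod 127)
121^3 ≡ 38 (mod 127)
121^6 ≡ 47 (mod 127)
121^7 ≡ 99 (mod 127)
121^9 ≡ 8 (mod 127)
121^14 ≡ 22 (mod 127)
121^18 ≡ 64 (mod 127)
121^21 ≡ 19 (mod 127)
121^42 ≡ 107 (mod 127)
121^63 ≡ 1 (mod 127) ✓
The smallest such exponent is 63, so the order of 121 is 63.

63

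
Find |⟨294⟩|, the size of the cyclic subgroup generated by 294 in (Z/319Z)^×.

By Lagrange's theorem, ord_319(294) divides φ(319) = φ(11·29) = (11−1)·(29−1) = 10·28 = 280 = 2^3 · 5 · 7.
Divisors of 280: 1, 2, 4, 5, 7, 8, 10, 14, 20, 28, 35, 40, 56, 70, 140, 280.
Compute 294^d (mod 319) for the divisors d until we hit 1:
294^1 ≡ 294 (mod 319)
294^2 ≡ 306 (mod 319)
294^4 ≡ 169 (mod 319)
294^5 ≡ 241 (mod 319)
294^7 ≡ 57 (mod 319)
294^8 ≡ 170 (mod 319)
294^10 ≡ 23 (mod 319)
294^14 ≡ 59 (mod 319)
294^20 ≡ 210 (mod 319)
294^28 ≡ 291 (mod 319)
294^35 ≡ 318 (mod 319)
294^40 ≡ 78 (mod 319)
294^56 ≡ 146 (mod 319)
294^70 ≡ 1 (mod 319) ✓
Therefore the multiplicative order of 294 modulo 319 is 70.

70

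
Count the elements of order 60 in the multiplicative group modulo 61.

16

φ(61) = 61 − 1 = 60 = 2^2 · 3 · 5.
In a cyclic group of order 60, there are φ(d) elements of order d for each divisor d of 60, and zero for non-divisors.
60 = 2^2 · 3 · 5 divides 60, and φ(60) = 16.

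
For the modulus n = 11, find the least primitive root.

2

φ(11) = 11 − 1 = 10 = 2 · 5.
g is a primitive root iff g^(10/q) ≢ 1 (mod 11) for each prime q ∈ {2, 5}.
g = 2: 2^5 ≡ 10; 2^2 ≡ 4 — none is 1, so 2 is a primitive root.
The smallest primitive root modulo 11 is 2.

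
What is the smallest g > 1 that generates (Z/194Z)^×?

φ(194) = φ(2)·φ(97) = 1·96 = 96 = 2^5 · 3.
g is a primitive root iff g^(96/q) ≢ 1 (mod 194) for each prime q ∈ {2, 3}.
g = 2: gcd(2, 194) = 2 > 1, not a unit — skip.
g = 3: 3^48 ≡ 1 — hits 1, so not a primitive root.
g = 4: gcd(4, 194) = 2 > 1, not a unit — skip.
g = 5: 5^48 ≡ 193; 5^32 ≡ 35 — none is 1, so 5 is a primitive root.
So 5 is the smallest generator of (Z/194Z)^×.

5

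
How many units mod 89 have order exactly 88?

40

φ(89) = 89 − 1 = 88 = 2^3 · 11.
(Z/89Z)^× is cyclic (|G| = 88); a cyclic group of order m has exactly φ(d) elements of each order d | m, and none otherwise.
88 = 2^3 · 11 divides 88, and φ(88) = 40.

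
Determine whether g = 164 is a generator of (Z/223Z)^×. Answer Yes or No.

φ(223) = 223 − 1 = 222 = 2 · 3 · 37.
Test 164^(222/q) mod 223 for each prime factor q of 222:
164^111 ≡ 1 (mod 223)  [q = 2: ≡ 1 ✗]
164^74 ≡ 1 (mod 223)  [q = 3: ≡ 1 ✗]
164^6 ≡ 16 (mod 223)  [q = 37: ≢ 1 ✓]
Since 164^111 ≡ 1, the order of 164 divides 111 < 222, so 164 is not a primitive root.

No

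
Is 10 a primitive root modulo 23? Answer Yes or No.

Yes

φ(23) = 23 − 1 = 22 = 2 · 11.
10 is a primitive root mod 23 iff 10^(φ(23)/q) ≢ 1 for every prime q | φ(23), i.e. q ∈ {2, 11}.
10^11 ≡ 22 (mod 23)  [q = 2: ≢ 1 ✓]
10^2 ≡ 8 (mod 23)  [q = 11: ≢ 1 ✓]
All checks pass, so 10 has order 22 and is a primitive root modulo 23.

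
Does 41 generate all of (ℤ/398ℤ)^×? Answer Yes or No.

φ(398) = φ(2)·φ(199) = 1·198 = 198 = 2 · 3^2 · 11.
An element g generates (Z/398Z)^× iff g^(198/q) ≢ 1 (mod 398) for each prime q ∈ {2, 3, 11}.
41^99 ≡ 397 (mod 398)  [q = 2: ≢ 1 ✓]
41^66 ≡ 291 (mod 398)  [q = 3: ≢ 1 ✓]
41^18 ≡ 103 (mod 398)  [q = 11: ≢ 1 ✓]
Every test exponent gives a nontrivial residue, hence 41 generates the full group.

Yes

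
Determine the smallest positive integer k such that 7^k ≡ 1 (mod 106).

By Lagrange's theorem, ord_106(7) divides φ(106) = φ(2)·φ(53) = 1·52 = 52 = 2^2 · 13.
Divisors of 52: 1, 2, 4, 13, 26, 52.
Compute 7^d (mod 106) for the divisors d until we hit 1:
7^1 ≡ 7
7^2 ≡ 49
7^4 ≡ 69
7^13 ≡ 105
7^26 ≡ 1
So ord_106(7) = 26.

26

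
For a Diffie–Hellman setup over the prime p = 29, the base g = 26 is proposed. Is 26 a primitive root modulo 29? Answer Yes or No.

φ(29) = 29 − 1 = 28 = 2^2 · 7.
Test 26^(28/q) mod 29 for each prime factor q of 28:
26^14 ≡ 28 (mod 29)  [q = 2: ≢ 1 ✓]
26^4 ≡ 23 (mod 29)  [q = 7: ≢ 1 ✓]
All checks pass, so 26 has order 28 and is a primitive root modulo 29.

Yes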